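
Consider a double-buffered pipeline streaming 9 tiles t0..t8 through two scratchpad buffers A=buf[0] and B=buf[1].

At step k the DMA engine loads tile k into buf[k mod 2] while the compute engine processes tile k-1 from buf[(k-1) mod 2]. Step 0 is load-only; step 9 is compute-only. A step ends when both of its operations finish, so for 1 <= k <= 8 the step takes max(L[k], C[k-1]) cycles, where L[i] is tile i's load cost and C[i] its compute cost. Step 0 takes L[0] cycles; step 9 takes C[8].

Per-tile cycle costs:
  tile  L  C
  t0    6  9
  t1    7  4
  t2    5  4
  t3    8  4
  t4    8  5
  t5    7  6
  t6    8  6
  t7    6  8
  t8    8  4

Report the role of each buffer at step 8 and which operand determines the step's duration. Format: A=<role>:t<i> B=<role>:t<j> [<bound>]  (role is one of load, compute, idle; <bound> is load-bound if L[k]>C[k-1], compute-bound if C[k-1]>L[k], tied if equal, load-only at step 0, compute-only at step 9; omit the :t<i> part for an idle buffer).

step 8: A=load:t8 B=compute:t7 [tied]

k=0 load=t0/6c comp=- wait=6 total=6
k=1 load=t1/7c comp=t0/9c wait=9 total=15
k=2 load=t2/5c comp=t1/4c wait=5 total=20
k=3 load=t3/8c comp=t2/4c wait=8 total=28
k=4 load=t4/8c comp=t3/4c wait=8 total=36
k=5 load=t5/7c comp=t4/5c wait=7 total=43
k=6 load=t6/8c comp=t5/6c wait=8 total=51
k=7 load=t7/6c comp=t6/6c wait=6 total=57
k=8 load=t8/8c comp=t7/8c wait=8 total=65
k=9 load=- comp=t8/4c wait=4 total=69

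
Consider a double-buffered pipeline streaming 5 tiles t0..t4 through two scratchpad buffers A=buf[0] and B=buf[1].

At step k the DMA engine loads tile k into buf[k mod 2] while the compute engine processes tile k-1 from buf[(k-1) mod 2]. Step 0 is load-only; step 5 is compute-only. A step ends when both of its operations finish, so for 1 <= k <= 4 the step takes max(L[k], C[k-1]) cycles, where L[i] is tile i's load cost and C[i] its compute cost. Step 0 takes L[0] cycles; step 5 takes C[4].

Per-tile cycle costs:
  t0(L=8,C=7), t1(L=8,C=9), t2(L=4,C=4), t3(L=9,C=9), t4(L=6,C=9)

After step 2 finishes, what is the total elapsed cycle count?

[0] DMA t0→A (8c) ∥ CU idle ⇒ 8c, clock 8
[1] DMA t1→B (8c) ∥ CU A:t0 (7c) ⇒ 8c, clock 16
[2] DMA t2→A (4c) ∥ CU B:t1 (9c) ⇒ 9c, clock 25
[3] DMA t3→B (9c) ∥ CU A:t2 (4c) ⇒ 9c, clock 34
[4] DMA t4→A (6c) ∥ CU B:t3 (9c) ⇒ 9c, clock 43
[5] DMA idle ∥ CU A:t4 (9c) ⇒ 9c, clock 52

end_cycle[2] = 25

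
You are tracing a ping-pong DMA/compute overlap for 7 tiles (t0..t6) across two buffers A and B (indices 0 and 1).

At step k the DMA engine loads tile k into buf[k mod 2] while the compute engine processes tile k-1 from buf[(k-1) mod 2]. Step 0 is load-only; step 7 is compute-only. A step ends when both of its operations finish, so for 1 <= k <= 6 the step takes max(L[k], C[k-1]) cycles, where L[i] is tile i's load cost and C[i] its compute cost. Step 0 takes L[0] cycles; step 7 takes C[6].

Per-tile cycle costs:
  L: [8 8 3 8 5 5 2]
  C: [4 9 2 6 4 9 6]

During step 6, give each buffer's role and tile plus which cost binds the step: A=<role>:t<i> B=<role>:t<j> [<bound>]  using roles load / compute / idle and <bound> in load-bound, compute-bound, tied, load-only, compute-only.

k=0 load=t0/8c comp=- wait=8 total=8
k=1 load=t1/8c comp=t0/4c wait=8 total=16
k=2 load=t2/3c comp=t1/9c wait=9 total=25
k=3 load=t3/8c comp=t2/2c wait=8 total=33
k=4 load=t4/5c comp=t3/6c wait=6 total=39
k=5 load=t5/5c comp=t4/4c wait=5 total=44
k=6 load=t6/2c comp=t5/9c wait=9 total=53
k=7 load=- comp=t6/6c wait=6 total=59

step 6: A=load:t6 B=compute:t5 [compute-bound]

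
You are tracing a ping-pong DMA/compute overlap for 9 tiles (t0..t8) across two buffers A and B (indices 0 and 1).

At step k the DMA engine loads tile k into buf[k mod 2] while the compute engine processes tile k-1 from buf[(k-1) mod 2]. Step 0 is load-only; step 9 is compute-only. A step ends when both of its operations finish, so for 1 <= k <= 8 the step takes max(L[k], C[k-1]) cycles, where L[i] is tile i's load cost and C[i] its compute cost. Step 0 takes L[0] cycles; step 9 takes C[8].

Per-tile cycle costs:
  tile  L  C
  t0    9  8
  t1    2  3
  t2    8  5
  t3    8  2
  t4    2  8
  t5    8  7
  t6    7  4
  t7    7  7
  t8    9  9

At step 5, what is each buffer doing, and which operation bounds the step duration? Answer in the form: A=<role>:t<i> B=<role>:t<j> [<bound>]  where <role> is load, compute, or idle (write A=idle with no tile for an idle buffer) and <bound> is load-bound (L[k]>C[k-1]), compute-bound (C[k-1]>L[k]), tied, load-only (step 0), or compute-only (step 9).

step 5: A=compute:t4 B=load:t5 [tied]

k=0 load=t0/9c comp=- wait=9 total=9
k=1 load=t1/2c comp=t0/8c wait=8 total=17
k=2 load=t2/8c comp=t1/3c wait=8 total=25
k=3 load=t3/8c comp=t2/5c wait=8 total=33
k=4 load=t4/2c comp=t3/2c wait=2 total=35
k=5 load=t5/8c comp=t4/8c wait=8 total=43
k=6 load=t6/7c comp=t5/7c wait=7 total=50
k=7 load=t7/7c comp=t6/4c wait=7 total=57
k=8 load=t8/9c comp=t7/7c wait=9 total=66
k=9 load=- comp=t8/9c wait=9 total=75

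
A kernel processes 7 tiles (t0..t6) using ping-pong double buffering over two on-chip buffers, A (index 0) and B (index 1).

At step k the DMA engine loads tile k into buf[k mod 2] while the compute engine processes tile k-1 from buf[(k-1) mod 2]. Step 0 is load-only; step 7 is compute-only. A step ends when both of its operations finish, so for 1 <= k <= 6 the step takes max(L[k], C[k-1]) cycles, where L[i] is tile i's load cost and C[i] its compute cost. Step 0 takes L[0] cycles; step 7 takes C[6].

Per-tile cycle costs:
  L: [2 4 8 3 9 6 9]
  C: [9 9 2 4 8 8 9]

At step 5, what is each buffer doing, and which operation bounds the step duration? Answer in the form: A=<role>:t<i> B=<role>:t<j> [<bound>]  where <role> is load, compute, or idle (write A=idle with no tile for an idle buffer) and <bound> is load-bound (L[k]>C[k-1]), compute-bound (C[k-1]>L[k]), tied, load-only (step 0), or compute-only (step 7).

step 5: A=compute:t4 B=load:t5 [compute-bound]

k=0 load=t0/2c comp=- wait=2 total=2
k=1 load=t1/4c comp=t0/9c wait=9 total=11
k=2 load=t2/8c comp=t1/9c wait=9 total=20
k=3 load=t3/3c comp=t2/2c wait=3 total=23
k=4 load=t4/9c comp=t3/4c wait=9 total=32
k=5 load=t5/6c comp=t4/8c wait=8 total=40
k=6 load=t6/9c comp=t5/8c wait=9 total=49
k=7 load=- comp=t6/9c wait=9 total=58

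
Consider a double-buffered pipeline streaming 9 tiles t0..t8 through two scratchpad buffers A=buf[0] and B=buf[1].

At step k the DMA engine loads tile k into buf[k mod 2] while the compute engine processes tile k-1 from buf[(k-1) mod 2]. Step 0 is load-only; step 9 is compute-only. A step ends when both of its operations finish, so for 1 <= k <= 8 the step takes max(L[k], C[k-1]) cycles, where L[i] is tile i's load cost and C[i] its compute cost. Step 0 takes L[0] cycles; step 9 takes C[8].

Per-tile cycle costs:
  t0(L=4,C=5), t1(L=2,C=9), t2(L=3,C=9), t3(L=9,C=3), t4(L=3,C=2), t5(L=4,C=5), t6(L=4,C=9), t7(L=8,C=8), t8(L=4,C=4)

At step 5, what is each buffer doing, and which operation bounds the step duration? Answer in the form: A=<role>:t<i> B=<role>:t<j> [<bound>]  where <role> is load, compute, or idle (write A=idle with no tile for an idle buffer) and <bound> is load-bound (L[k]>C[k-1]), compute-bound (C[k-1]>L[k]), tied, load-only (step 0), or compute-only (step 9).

step 5: A=compute:t4 B=load:t5 [load-bound]

step 0: L[0]=4 → dur=4, Σ=4 | A=load:t0 B=idle [load-only]
step 1: L[1]=2 C[0]=5 → dur=5, Σ=9 | A=compute:t0 B=load:t1 [compute-bound]
step 2: L[2]=3 C[1]=9 → dur=9, Σ=18 | A=load:t2 B=compute:t1 [compute-bound]
step 3: L[3]=9 C[2]=9 → dur=9, Σ=27 | A=compute:t2 B=load:t3 [tied]
step 4: L[4]=3 C[3]=3 → dur=3, Σ=30 | A=load:t4 B=compute:t3 [tied]
step 5: L[5]=4 C[4]=2 → dur=4, Σ=34 | A=compute:t4 B=load:t5 [load-bound]
step 6: L[6]=4 C[5]=5 → dur=5, Σ=39 | A=load:t6 B=compute:t5 [compute-bound]
step 7: L[7]=8 C[6]=9 → dur=9, Σ=48 | A=compute:t6 B=load:t7 [compute-bound]
step 8: L[8]=4 C[7]=8 → dur=8, Σ=56 | A=load:t8 B=compute:t7 [compute-bound]
step 9: C[8]=4 → dur=4, Σ=60 | A=compute:t8 B=idle [compute-only]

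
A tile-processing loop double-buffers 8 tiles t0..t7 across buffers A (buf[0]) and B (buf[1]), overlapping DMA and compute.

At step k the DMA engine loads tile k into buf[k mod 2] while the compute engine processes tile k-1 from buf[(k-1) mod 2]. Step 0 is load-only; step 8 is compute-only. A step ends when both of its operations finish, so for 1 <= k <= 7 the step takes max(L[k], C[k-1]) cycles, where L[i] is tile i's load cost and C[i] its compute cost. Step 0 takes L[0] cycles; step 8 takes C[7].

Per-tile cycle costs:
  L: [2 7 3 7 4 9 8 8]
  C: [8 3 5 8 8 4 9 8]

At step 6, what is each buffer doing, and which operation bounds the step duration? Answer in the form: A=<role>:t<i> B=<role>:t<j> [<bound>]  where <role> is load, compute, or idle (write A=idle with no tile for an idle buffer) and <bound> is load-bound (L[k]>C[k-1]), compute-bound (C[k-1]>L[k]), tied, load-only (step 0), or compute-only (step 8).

step 0: L[0]=2 → dur=2, Σ=2 | A=load:t0 B=idle [load-only]
step 1: L[1]=7 C[0]=8 → dur=8, Σ=10 | A=compute:t0 B=load:t1 [compute-bound]
step 2: L[2]=3 C[1]=3 → dur=3, Σ=13 | A=load:t2 B=compute:t1 [tied]
step 3: L[3]=7 C[2]=5 → dur=7, Σ=20 | A=compute:t2 B=load:t3 [load-bound]
step 4: L[4]=4 C[3]=8 → dur=8, Σ=28 | A=load:t4 B=compute:t3 [compute-bound]
step 5: L[5]=9 C[4]=8 → dur=9, Σ=37 | A=compute:t4 B=load:t5 [load-bound]
step 6: L[6]=8 C[5]=4 → dur=8, Σ=45 | A=load:t6 B=compute:t5 [load-bound]
step 7: L[7]=8 C[6]=9 → dur=9, Σ=54 | A=compute:t6 B=load:t7 [compute-bound]
step 8: C[7]=8 → dur=8, Σ=62 | A=idle B=compute:t7 [compute-only]

step 6: A=load:t6 B=compute:t5 [load-bound]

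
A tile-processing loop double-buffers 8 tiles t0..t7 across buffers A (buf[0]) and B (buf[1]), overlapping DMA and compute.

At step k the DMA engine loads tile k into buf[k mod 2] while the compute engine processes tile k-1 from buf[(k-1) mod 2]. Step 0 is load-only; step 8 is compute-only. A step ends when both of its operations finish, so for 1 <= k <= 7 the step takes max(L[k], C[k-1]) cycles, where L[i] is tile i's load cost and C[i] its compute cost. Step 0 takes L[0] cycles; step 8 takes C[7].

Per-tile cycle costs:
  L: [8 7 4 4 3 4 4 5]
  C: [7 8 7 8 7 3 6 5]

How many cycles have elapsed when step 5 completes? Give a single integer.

end_cycle[5] = 45

k=0 load=t0/8c comp=- wait=8 total=8
k=1 load=t1/7c comp=t0/7c wait=7 total=15
k=2 load=t2/4c comp=t1/8c wait=8 total=23
k=3 load=t3/4c comp=t2/7c wait=7 total=30
k=4 load=t4/3c comp=t3/8c wait=8 total=38
k=5 load=t5/4c comp=t4/7c wait=7 total=45
k=6 load=t6/4c comp=t5/3c wait=4 total=49
k=7 load=t7/5c comp=t6/6c wait=6 total=55
k=8 load=- comp=t7/5c wait=5 total=60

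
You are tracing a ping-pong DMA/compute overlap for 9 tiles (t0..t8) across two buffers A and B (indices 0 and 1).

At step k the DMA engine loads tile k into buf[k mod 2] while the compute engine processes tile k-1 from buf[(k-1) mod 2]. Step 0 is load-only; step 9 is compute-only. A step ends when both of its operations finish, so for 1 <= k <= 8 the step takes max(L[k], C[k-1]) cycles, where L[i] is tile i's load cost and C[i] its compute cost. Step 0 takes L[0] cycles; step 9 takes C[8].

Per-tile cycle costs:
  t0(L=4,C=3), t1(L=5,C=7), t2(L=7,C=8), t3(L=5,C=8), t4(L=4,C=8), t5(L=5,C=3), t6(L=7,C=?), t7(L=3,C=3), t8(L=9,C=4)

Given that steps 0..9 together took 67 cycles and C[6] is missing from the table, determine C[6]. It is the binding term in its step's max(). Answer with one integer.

step 0: dur = L[0]=4 = 4
step 1: dur = max(L[1]=5, C[0]=3) = 5
step 2: dur = max(L[2]=7, C[1]=7) = 7
step 3: dur = max(L[3]=5, C[2]=8) = 8
step 4: dur = max(L[4]=4, C[3]=8) = 8
step 5: dur = max(L[5]=5, C[4]=8) = 8
step 6: dur = max(L[6]=7, C[5]=3) = 7
step 7: dur = max(L[7]=3, C[6]=?) = C[6]  (unknown; binding)
step 8: dur = max(L[8]=9, C[7]=3) = 9
step 9: dur = C[8]=4 = 4
sum of known step durations = 60
dur[7] = total - known = 67 - 60 = 7
C[6] is the binding max in step 7, so C[6] = dur[7] = 7

C[6] = 7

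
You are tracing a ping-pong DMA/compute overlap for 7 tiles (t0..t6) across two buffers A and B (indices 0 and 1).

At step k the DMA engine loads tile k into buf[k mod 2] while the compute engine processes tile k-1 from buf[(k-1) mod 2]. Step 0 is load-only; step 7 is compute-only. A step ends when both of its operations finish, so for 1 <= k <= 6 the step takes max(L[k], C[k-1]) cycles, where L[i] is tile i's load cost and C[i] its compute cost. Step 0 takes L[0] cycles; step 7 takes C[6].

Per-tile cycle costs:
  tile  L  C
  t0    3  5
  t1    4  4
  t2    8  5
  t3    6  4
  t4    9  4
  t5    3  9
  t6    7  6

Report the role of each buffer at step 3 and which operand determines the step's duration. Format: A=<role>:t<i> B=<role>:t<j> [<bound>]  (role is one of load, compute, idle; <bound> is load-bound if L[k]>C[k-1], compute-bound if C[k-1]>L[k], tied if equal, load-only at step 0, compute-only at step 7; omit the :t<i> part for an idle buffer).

  0. 3=3c; end=3; A:t0 B:-
  1. max(4,5)=5c; end=8; A:t0 B:t1
  2. max(8,4)=8c; end=16; A:t2 B:t1
  3. max(6,5)=6c; end=22; A:t2 B:t3
  4. max(9,4)=9c; end=31; A:t4 B:t3
  5. max(3,4)=4c; end=35; A:t4 B:t5
  6. max(7,9)=9c; end=44; A:t6 B:t5
  7. 6=6c; end=50; A:t6 B:t5

step 3: A=compute:t2 B=load:t3 [load-bound]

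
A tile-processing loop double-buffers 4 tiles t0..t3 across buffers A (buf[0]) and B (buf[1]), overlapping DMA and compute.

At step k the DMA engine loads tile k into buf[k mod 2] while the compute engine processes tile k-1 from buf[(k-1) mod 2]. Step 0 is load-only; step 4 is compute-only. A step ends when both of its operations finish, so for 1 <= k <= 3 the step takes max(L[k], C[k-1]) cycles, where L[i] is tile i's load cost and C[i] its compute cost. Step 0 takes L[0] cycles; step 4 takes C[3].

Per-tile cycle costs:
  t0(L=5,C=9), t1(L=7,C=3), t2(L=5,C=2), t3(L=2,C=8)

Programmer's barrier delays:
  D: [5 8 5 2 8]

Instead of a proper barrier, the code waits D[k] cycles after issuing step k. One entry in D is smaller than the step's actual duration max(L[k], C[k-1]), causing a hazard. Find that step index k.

hazard at step 1

k=0 barrier L[0]=5→5c, D[0]=5 ok
k=1 barrier max(L[1]=7,C[0]=9)→9c, D[1]=8 SHORT
k=2 barrier max(L[2]=5,C[1]=3)→5c, D[2]=5 ok
k=3 barrier max(L[3]=2,C[2]=2)→2c, D[3]=2 ok
k=4 barrier C[3]=8→8c, D[4]=8 ok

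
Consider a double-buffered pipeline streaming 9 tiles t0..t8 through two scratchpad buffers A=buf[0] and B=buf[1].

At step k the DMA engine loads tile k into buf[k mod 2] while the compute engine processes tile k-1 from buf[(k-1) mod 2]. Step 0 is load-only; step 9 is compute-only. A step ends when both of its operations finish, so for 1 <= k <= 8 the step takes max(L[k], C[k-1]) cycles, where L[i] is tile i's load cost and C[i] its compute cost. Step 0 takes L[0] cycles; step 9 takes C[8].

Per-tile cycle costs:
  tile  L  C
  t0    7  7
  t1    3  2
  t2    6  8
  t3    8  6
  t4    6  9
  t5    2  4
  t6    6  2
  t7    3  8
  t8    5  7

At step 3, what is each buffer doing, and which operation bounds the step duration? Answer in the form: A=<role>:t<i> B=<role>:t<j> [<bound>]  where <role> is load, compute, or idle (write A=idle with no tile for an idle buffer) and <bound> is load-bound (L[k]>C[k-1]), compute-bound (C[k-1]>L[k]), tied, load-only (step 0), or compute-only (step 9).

[0] DMA t0→A (7c) ∥ CU idle ⇒ 7c, clock 7
[1] DMA t1→B (3c) ∥ CU A:t0 (7c) ⇒ 7c, clock 14
[2] DMA t2→A (6c) ∥ CU B:t1 (2c) ⇒ 6c, clock 20
[3] DMA t3→B (8c) ∥ CU A:t2 (8c) ⇒ 8c, clock 28
[4] DMA t4→A (6c) ∥ CU B:t3 (6c) ⇒ 6c, clock 34
[5] DMA t5→B (2c) ∥ CU A:t4 (9c) ⇒ 9c, clock 43
[6] DMA t6→A (6c) ∥ CU B:t5 (4c) ⇒ 6c, clock 49
[7] DMA t7→B (3c) ∥ CU A:t6 (2c) ⇒ 3c, clock 52
[8] DMA t8→A (5c) ∥ CU B:t7 (8c) ⇒ 8c, clock 60
[9] DMA idle ∥ CU A:t8 (7c) ⇒ 7c, clock 67

step 3: A=compute:t2 B=load:t3 [tied]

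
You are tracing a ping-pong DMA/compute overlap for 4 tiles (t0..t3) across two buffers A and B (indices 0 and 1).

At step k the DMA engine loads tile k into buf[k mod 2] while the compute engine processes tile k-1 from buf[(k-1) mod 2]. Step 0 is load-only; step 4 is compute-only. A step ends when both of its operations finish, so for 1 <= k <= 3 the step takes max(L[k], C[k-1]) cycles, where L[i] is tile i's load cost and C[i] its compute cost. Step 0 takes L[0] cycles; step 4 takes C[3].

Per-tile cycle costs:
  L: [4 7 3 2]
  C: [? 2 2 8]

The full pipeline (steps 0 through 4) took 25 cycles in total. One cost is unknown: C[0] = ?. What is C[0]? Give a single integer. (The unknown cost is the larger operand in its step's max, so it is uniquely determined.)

step 0 → dur = L[0]=4 = 4
step 1 → dur = max(L[1]=7, C[0]=?) = C[0]  (unknown; binding)
step 2 → dur = max(L[2]=3, C[1]=2) = 3
step 3 → dur = max(L[3]=2, C[2]=2) = 2
step 4 → dur = C[3]=8 = 8
sum of known step durations = 17
dur[1] = total - known = 25 - 17 = 8
C[0] is the binding max in step 1, so C[0] = dur[1] = 8

C[0] = 8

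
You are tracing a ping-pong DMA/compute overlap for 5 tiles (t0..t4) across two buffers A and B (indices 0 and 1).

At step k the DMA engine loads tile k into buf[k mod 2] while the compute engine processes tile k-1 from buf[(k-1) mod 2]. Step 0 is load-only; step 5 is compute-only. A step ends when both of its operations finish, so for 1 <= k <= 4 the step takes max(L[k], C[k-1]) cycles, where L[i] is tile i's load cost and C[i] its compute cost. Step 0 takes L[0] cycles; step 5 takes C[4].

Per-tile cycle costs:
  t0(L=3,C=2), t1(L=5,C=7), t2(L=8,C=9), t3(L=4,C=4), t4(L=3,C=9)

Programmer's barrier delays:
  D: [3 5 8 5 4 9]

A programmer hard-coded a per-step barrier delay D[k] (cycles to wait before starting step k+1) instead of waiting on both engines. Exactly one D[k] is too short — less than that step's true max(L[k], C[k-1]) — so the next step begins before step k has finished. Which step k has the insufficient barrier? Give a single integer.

hazard at step 3

k=0 barrier L[0]=3→3c, D[0]=3 ok
k=1 barrier max(L[1]=5,C[0]=2)→5c, D[1]=5 ok
k=2 barrier max(L[2]=8,C[1]=7)→8c, D[2]=8 ok
k=3 barrier max(L[3]=4,C[2]=9)→9c, D[3]=5 SHORT
k=4 barrier max(L[4]=3,C[3]=4)→4c, D[4]=4 ok
k=5 barrier C[4]=9→9c, D[5]=9 ok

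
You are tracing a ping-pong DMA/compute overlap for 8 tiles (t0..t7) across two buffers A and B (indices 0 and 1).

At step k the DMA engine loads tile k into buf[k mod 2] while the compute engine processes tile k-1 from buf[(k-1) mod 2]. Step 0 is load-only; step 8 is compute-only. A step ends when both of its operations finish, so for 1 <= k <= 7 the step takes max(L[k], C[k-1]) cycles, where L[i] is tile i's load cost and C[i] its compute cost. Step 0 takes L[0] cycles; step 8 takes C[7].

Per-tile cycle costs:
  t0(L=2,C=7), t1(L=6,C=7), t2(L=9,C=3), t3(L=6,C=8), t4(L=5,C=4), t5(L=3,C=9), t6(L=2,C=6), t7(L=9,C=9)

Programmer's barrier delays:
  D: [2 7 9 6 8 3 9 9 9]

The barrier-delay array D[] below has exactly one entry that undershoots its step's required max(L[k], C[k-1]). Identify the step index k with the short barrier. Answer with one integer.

hazard at step 5

step 0: need L[0]=2 = 2; D[0]=2 ok
step 1: need max(L[1]=6,C[0]=7) = 7; D[1]=7 ok
step 2: need max(L[2]=9,C[1]=7) = 9; D[2]=9 ok
step 3: need max(L[3]=6,C[2]=3) = 6; D[3]=6 ok
step 4: need max(L[4]=5,C[3]=8) = 8; D[4]=8 ok
step 5: need max(L[5]=3,C[4]=4) = 4; D[5]=3 SHORT
step 6: need max(L[6]=2,C[5]=9) = 9; D[6]=9 ok
step 7: need max(L[7]=9,C[6]=6) = 9; D[7]=9 ok
step 8: need C[7]=9 = 9; D[8]=9 ok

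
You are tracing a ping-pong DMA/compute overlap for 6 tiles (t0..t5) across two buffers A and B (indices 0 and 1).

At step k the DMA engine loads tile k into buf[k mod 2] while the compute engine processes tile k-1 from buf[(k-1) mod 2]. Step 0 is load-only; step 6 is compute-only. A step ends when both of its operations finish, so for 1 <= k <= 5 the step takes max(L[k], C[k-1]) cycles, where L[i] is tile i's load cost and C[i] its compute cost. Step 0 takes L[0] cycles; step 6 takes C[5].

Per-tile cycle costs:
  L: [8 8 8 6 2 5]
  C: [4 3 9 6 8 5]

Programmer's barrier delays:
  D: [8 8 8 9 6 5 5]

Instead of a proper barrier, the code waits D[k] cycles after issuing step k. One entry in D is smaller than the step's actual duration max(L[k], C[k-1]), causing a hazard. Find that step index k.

hazard at step 5

k=0 barrier L[0]=8→8c, D[0]=8 ok
k=1 barrier max(L[1]=8,C[0]=4)→8c, D[1]=8 ok
k=2 barrier max(L[2]=8,C[1]=3)→8c, D[2]=8 ok
k=3 barrier max(L[3]=6,C[2]=9)→9c, D[3]=9 ok
k=4 barrier max(L[4]=2,C[3]=6)→6c, D[4]=6 ok
k=5 barrier max(L[5]=5,C[4]=8)→8c, D[5]=5 SHORT
k=6 barrier C[5]=5→5c, D[6]=5 ok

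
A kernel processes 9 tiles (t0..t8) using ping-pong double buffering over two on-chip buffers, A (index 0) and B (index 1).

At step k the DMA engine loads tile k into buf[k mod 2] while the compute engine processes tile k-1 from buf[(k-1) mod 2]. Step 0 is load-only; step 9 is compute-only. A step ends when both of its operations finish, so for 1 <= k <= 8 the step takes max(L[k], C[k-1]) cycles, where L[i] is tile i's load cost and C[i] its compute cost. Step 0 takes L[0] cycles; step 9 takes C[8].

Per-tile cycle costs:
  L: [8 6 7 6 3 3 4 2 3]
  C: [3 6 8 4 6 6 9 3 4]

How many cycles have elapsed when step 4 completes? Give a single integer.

end_cycle[4] = 33

  0. 8=8c; end=8; A:t0 B:-
  1. max(6,3)=6c; end=14; A:t0 B:t1
  2. max(7,6)=7c; end=21; A:t2 B:t1
  3. max(6,8)=8c; end=29; A:t2 B:t3
  4. max(3,4)=4c; end=33; A:t4 B:t3
  5. max(3,6)=6c; end=39; A:t4 B:t5
  6. max(4,6)=6c; end=45; A:t6 B:t5
  7. max(2,9)=9c; end=54; A:t6 B:t7
  8. max(3,3)=3c; end=57; A:t8 B:t7
  9. 4=4c; end=61; A:t8 B:t7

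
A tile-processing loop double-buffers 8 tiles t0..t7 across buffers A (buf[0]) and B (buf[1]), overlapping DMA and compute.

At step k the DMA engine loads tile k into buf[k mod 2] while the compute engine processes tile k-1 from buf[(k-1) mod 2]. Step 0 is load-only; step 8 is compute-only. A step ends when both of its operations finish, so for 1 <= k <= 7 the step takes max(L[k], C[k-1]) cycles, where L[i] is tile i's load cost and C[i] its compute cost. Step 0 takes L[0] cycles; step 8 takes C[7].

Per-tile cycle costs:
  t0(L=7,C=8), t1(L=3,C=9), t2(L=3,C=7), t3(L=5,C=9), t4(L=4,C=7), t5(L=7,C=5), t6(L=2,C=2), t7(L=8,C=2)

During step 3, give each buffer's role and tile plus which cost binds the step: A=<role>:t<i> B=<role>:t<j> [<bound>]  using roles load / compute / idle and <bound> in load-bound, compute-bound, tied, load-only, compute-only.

step 3: A=compute:t2 B=load:t3 [compute-bound]

[0] DMA t0→A (7c) ∥ CU idle ⇒ 7c, clock 7
[1] DMA t1→B (3c) ∥ CU A:t0 (8c) ⇒ 8c, clock 15
[2] DMA t2→A (3c) ∥ CU B:t1 (9c) ⇒ 9c, clock 24
[3] DMA t3→B (5c) ∥ CU A:t2 (7c) ⇒ 7c, clock 31
[4] DMA t4→A (4c) ∥ CU B:t3 (9c) ⇒ 9c, clock 40
[5] DMA t5→B (7c) ∥ CU A:t4 (7c) ⇒ 7c, clock 47
[6] DMA t6→A (2c) ∥ CU B:t5 (5c) ⇒ 5c, clock 52
[7] DMA t7→B (8c) ∥ CU A:t6 (2c) ⇒ 8c, clock 60
[8] DMA idle ∥ CU B:t7 (2c) ⇒ 2c, clock 62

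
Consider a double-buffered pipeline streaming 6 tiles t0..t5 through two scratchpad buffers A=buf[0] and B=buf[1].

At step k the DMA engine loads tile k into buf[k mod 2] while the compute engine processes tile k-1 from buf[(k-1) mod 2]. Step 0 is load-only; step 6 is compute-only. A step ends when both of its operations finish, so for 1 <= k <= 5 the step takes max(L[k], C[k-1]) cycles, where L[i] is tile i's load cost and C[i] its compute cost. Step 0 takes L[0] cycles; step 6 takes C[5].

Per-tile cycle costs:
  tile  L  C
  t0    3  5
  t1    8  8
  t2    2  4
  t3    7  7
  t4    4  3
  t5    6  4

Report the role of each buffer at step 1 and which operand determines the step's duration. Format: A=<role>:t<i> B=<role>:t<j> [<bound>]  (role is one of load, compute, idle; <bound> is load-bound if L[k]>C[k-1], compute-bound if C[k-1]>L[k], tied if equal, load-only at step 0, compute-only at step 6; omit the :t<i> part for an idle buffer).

  0. 3=3c; end=3; A:t0 B:-
  1. max(8,5)=8c; end=11; A:t0 B:t1
  2. max(2,8)=8c; end=19; A:t2 B:t1
  3. max(7,4)=7c; end=26; A:t2 B:t3
  4. max(4,7)=7c; end=33; A:t4 B:t3
  5. max(6,3)=6c; end=39; A:t4 B:t5
  6. 4=4c; end=43; A:t4 B:t5

step 1: A=compute:t0 B=load:t1 [load-bound]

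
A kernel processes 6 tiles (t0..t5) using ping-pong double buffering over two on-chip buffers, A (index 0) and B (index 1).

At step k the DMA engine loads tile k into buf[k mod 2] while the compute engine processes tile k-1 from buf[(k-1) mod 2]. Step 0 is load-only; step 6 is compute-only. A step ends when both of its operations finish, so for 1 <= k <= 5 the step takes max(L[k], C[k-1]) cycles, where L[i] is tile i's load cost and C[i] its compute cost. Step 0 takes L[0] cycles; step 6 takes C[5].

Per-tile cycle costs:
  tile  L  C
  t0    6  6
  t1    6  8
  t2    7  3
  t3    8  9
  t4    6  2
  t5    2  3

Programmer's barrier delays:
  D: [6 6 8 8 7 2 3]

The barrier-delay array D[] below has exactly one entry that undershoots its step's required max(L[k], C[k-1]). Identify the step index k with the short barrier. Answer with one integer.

hazard at step 4

[0] required=L[0]=6=6 vs D=6 ok
[1] required=max(L[1]=6,C[0]=6)=6 vs D=6 ok
[2] required=max(L[2]=7,C[1]=8)=8 vs D=8 ok
[3] required=max(L[3]=8,C[2]=3)=8 vs D=8 ok
[4] required=max(L[4]=6,C[3]=9)=9 vs D=7 SHORT
[5] required=max(L[5]=2,C[4]=2)=2 vs D=2 ok
[6] required=C[5]=3=3 vs D=3 ok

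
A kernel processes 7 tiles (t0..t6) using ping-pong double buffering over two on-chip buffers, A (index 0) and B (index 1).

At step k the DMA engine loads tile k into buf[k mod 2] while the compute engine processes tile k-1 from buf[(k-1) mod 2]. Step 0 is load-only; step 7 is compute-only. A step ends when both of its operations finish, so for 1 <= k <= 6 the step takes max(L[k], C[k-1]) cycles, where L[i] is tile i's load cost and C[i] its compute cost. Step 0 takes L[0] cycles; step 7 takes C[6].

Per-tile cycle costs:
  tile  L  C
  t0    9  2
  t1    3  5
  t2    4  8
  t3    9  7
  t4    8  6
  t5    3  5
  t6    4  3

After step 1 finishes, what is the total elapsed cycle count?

end_cycle[1] = 12

  0. 9=9c; end=9; A:t0 B:-
  1. max(3,2)=3c; end=12; A:t0 B:t1
  2. max(4,5)=5c; end=17; A:t2 B:t1
  3. max(9,8)=9c; end=26; A:t2 B:t3
  4. max(8,7)=8c; end=34; A:t4 B:t3
  5. max(3,6)=6c; end=40; A:t4 B:t5
  6. max(4,5)=5c; end=45; A:t6 B:t5
  7. 3=3c; end=48; A:t6 B:t5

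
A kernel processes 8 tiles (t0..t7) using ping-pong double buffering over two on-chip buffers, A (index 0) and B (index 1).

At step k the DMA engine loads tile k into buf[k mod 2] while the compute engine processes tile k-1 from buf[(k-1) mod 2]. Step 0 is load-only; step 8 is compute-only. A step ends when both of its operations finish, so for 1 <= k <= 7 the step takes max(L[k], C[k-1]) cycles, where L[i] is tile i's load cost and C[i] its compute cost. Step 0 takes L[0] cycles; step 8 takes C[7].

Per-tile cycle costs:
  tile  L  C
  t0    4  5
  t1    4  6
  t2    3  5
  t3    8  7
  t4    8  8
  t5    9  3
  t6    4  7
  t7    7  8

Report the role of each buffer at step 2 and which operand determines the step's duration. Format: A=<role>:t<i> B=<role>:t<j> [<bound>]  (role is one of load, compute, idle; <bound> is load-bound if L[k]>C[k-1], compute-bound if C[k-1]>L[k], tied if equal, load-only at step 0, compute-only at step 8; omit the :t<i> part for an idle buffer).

step 2: A=load:t2 B=compute:t1 [compute-bound]

  0. 4=4c; end=4; A:t0 B:-
  1. max(4,5)=5c; end=9; A:t0 B:t1
  2. max(3,6)=6c; end=15; A:t2 B:t1
  3. max(8,5)=8c; end=23; A:t2 B:t3
  4. max(8,7)=8c; end=31; A:t4 B:t3
  5. max(9,8)=9c; end=40; A:t4 B:t5
  6. max(4,3)=4c; end=44; A:t6 B:t5
  7. max(7,7)=7c; end=51; A:t6 B:t7
  8. 8=8c; end=59; A:t6 B:t7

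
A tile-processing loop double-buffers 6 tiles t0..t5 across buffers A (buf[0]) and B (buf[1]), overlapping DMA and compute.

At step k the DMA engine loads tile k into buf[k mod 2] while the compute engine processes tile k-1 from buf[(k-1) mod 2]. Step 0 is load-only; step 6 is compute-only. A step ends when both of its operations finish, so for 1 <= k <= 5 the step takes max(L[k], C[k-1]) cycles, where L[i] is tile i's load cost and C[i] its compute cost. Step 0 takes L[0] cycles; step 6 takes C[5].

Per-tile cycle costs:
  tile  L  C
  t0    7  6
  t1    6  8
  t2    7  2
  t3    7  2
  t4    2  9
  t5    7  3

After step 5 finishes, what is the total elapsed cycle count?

end_cycle[5] = 39

step 0: L[0]=7 → dur=7, Σ=7 | A=load:t0 B=idle [load-only]
step 1: L[1]=6 C[0]=6 → dur=6, Σ=13 | A=compute:t0 B=load:t1 [tied]
step 2: L[2]=7 C[1]=8 → dur=8, Σ=21 | A=load:t2 B=compute:t1 [compute-bound]
step 3: L[3]=7 C[2]=2 → dur=7, Σ=28 | A=compute:t2 B=load:t3 [load-bound]
step 4: L[4]=2 C[3]=2 → dur=2, Σ=30 | A=load:t4 B=compute:t3 [tied]
step 5: L[5]=7 C[4]=9 → dur=9, Σ=39 | A=compute:t4 B=load:t5 [compute-bound]
step 6: C[5]=3 → dur=3, Σ=42 | A=idle B=compute:t5 [compute-only]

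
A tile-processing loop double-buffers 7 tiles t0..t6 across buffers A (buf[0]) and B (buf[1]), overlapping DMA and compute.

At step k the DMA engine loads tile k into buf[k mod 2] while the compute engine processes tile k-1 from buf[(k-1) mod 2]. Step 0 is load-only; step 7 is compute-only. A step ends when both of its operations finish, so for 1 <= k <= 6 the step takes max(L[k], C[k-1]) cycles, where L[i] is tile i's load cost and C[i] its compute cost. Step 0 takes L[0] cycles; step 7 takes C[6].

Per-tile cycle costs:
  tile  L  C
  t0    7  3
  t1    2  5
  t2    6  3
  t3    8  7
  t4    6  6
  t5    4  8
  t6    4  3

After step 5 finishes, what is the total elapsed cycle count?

  0. 7=7c; end=7; A:t0 B:-
  1. max(2,3)=3c; end=10; A:t0 B:t1
  2. max(6,5)=6c; end=16; A:t2 B:t1
  3. max(8,3)=8c; end=24; A:t2 B:t3
  4. max(6,7)=7c; end=31; A:t4 B:t3
  5. max(4,6)=6c; end=37; A:t4 B:t5
  6. max(4,8)=8c; end=45; A:t6 B:t5
  7. 3=3c; end=48; A:t6 B:t5

end_cycle[5] = 37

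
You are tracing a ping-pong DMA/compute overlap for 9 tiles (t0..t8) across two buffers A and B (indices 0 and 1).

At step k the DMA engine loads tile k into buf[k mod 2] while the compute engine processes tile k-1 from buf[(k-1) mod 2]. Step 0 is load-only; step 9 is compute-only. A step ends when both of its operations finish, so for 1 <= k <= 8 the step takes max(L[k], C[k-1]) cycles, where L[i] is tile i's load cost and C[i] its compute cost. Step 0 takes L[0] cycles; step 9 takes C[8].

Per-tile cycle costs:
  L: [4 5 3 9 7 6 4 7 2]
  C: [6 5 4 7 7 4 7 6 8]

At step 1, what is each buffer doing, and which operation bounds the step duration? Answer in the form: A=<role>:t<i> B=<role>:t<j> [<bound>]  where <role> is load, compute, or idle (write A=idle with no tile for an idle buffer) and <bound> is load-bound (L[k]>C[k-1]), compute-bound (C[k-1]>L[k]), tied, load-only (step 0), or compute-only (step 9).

  0. 4=4c; end=4; A:t0 B:-
  1. max(5,6)=6c; end=10; A:t0 B:t1
  2. max(3,5)=5c; end=15; A:t2 B:t1
  3. max(9,4)=9c; end=24; A:t2 B:t3
  4. max(7,7)=7c; end=31; A:t4 B:t3
  5. max(6,7)=7c; end=38; A:t4 B:t5
  6. max(4,4)=4c; end=42; A:t6 B:t5
  7. max(7,7)=7c; end=49; A:t6 B:t7
  8. max(2,6)=6c; end=55; A:t8 B:t7
  9. 8=8c; end=63; A:t8 B:t7

step 1: A=compute:t0 B=load:t1 [compute-bound]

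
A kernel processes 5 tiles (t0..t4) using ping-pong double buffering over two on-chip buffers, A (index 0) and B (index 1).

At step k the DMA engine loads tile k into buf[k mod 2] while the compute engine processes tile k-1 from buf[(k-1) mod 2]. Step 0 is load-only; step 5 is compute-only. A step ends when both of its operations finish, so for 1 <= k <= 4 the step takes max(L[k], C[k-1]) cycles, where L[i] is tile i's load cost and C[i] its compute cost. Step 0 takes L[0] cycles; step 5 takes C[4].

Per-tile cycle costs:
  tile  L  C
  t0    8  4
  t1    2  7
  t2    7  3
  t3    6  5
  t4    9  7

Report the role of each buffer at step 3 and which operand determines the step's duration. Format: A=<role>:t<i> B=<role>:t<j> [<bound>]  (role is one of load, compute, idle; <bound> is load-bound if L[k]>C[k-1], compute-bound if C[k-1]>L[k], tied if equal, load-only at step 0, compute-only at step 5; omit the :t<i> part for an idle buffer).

  0. 8=8c; end=8; A:t0 B:-
  1. max(2,4)=4c; end=12; A:t0 B:t1
  2. max(7,7)=7c; end=19; A:t2 B:t1
  3. max(6,3)=6c; end=25; A:t2 B:t3
  4. max(9,5)=9c; end=34; A:t4 B:t3
  5. 7=7c; end=41; A:t4 B:t3

step 3: A=compute:t2 B=load:t3 [load-bound]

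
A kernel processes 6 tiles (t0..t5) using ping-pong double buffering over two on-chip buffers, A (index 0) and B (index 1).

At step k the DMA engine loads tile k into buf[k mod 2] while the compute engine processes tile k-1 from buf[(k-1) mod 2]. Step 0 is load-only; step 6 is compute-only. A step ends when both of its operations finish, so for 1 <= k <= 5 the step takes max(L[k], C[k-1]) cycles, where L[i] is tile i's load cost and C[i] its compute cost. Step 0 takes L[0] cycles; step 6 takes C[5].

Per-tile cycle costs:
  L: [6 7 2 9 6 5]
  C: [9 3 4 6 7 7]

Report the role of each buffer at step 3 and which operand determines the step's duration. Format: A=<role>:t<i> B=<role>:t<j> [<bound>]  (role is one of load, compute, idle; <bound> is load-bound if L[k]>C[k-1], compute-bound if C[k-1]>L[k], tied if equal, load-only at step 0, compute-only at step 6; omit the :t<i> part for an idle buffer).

step 3: A=compute:t2 B=load:t3 [load-bound]

k=0 load=t0/6c comp=- wait=6 total=6
k=1 load=t1/7c comp=t0/9c wait=9 total=15
k=2 load=t2/2c comp=t1/3c wait=3 total=18
k=3 load=t3/9c comp=t2/4c wait=9 total=27
k=4 load=t4/6c comp=t3/6c wait=6 total=33
k=5 load=t5/5c comp=t4/7c wait=7 total=40
k=6 load=- comp=t5/7c wait=7 total=47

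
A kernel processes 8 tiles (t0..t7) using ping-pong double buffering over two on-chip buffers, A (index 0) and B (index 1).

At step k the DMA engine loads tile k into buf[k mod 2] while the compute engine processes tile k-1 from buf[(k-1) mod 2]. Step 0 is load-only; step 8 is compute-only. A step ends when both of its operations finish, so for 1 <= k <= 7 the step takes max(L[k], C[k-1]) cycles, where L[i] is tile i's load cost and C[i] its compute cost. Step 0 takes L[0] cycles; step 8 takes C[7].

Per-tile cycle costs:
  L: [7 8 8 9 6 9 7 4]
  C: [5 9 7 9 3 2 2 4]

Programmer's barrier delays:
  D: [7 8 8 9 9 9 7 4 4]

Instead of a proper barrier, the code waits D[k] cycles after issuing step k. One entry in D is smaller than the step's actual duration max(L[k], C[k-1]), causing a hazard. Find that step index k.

k=0 barrier L[0]=7→7c, D[0]=7 ok
k=1 barrier max(L[1]=8,C[0]=5)→8c, D[1]=8 ok
k=2 barrier max(L[2]=8,C[1]=9)→9c, D[2]=8 SHORT
k=3 barrier max(L[3]=9,C[2]=7)→9c, D[3]=9 ok
k=4 barrier max(L[4]=6,C[3]=9)→9c, D[4]=9 ok
k=5 barrier max(L[5]=9,C[4]=3)→9c, D[5]=9 ok
k=6 barrier max(L[6]=7,C[5]=2)→7c, D[6]=7 ok
k=7 barrier max(L[7]=4,C[6]=2)→4c, D[7]=4 ok
k=8 barrier C[7]=4→4c, D[8]=4 ok

hazard at step 2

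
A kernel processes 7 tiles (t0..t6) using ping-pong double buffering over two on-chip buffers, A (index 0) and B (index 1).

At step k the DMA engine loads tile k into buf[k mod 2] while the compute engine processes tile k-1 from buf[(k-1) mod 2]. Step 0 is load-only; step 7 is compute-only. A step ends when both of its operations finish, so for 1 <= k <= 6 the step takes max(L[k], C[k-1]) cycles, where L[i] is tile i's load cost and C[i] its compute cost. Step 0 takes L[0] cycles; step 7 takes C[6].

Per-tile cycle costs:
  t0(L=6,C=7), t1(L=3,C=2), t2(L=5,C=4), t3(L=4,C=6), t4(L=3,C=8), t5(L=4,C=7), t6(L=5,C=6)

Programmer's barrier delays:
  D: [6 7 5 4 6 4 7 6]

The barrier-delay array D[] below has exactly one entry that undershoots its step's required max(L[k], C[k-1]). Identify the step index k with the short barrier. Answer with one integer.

hazard at step 5

k=0 barrier L[0]=6→6c, D[0]=6 ok
k=1 barrier max(L[1]=3,C[0]=7)→7c, D[1]=7 ok
k=2 barrier max(L[2]=5,C[1]=2)→5c, D[2]=5 ok
k=3 barrier max(L[3]=4,C[2]=4)→4c, D[3]=4 ok
k=4 barrier max(L[4]=3,C[3]=6)→6c, D[4]=6 ok
k=5 barrier max(L[5]=4,C[4]=8)→8c, D[5]=4 SHORT
k=6 barrier max(L[6]=5,C[5]=7)→7c, D[6]=7 ok
k=7 barrier C[6]=6→6c, D[7]=6 ok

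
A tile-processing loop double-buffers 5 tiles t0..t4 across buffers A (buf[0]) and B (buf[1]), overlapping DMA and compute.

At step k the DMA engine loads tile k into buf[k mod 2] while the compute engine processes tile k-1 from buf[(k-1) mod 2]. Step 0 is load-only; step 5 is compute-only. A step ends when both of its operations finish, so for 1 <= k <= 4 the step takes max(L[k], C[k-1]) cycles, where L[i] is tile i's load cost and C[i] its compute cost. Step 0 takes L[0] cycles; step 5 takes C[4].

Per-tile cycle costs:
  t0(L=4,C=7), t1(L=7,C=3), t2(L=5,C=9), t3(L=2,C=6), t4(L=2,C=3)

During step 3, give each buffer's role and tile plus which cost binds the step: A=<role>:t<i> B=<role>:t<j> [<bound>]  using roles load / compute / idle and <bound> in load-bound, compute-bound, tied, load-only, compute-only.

step 3: A=compute:t2 B=load:t3 [compute-bound]

k=0 load=t0/4c comp=- wait=4 total=4
k=1 load=t1/7c comp=t0/7c wait=7 total=11
k=2 load=t2/5c comp=t1/3c wait=5 total=16
k=3 load=t3/2c comp=t2/9c wait=9 total=25
k=4 load=t4/2c comp=t3/6c wait=6 total=31
k=5 load=- comp=t4/3c wait=3 total=34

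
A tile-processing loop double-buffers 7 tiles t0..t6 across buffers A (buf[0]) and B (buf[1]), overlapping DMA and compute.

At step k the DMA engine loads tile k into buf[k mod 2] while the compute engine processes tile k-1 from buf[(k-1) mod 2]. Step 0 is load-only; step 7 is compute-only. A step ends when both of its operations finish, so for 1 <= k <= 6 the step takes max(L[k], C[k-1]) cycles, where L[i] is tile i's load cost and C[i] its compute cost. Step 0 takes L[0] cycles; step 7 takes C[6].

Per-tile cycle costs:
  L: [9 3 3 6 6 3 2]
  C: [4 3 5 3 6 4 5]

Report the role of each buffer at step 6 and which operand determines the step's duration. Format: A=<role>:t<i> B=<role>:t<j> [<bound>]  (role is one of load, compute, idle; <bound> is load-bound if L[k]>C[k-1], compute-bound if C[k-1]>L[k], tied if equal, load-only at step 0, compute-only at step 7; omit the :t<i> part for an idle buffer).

step 6: A=load:t6 B=compute:t5 [compute-bound]

[0] DMA t0→A (9c) ∥ CU idle ⇒ 9c, clock 9
[1] DMA t1→B (3c) ∥ CU A:t0 (4c) ⇒ 4c, clock 13
[2] DMA t2→A (3c) ∥ CU B:t1 (3c) ⇒ 3c, clock 16
[3] DMA t3→B (6c) ∥ CU A:t2 (5c) ⇒ 6c, clock 22
[4] DMA t4→A (6c) ∥ CU B:t3 (3c) ⇒ 6c, clock 28
[5] DMA t5→B (3c) ∥ CU A:t4 (6c) ⇒ 6c, clock 34
[6] DMA t6→A (2c) ∥ CU B:t5 (4c) ⇒ 4c, clock 38
[7] DMA idle ∥ CU A:t6 (5c) ⇒ 5c, clock 43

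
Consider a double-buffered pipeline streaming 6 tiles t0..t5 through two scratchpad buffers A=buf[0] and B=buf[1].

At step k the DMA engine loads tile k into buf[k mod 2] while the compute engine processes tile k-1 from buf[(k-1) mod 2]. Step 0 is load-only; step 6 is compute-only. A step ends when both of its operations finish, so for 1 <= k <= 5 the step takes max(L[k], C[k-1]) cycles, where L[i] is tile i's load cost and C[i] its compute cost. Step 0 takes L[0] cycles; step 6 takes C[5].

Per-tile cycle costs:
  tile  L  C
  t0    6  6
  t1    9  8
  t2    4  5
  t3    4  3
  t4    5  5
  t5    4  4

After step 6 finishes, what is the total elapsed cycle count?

  0. 6=6c; end=6; A:t0 B:-
  1. max(9,6)=9c; end=15; A:t0 B:t1
  2. max(4,8)=8c; end=23; A:t2 B:t1
  3. max(4,5)=5c; end=28; A:t2 B:t3
  4. max(5,3)=5c; end=33; A:t4 B:t3
  5. max(4,5)=5c; end=38; A:t4 B:t5
  6. 4=4c; end=42; A:t4 B:t5

end_cycle[6] = 42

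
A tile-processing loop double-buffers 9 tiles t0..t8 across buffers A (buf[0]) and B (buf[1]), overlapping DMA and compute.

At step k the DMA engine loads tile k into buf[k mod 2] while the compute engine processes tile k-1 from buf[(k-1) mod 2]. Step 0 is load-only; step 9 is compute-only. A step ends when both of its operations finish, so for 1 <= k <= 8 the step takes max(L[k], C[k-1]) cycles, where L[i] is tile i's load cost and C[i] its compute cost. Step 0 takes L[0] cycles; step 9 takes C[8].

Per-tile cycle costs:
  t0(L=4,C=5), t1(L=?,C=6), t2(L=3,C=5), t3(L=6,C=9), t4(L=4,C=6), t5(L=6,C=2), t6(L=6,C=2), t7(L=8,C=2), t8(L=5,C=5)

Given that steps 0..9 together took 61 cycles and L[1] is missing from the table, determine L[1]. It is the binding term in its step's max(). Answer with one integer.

step 0 | dur = L[0]=4 = 4
step 1 | dur = max(L[1]=?, C[0]=5) = L[1]  (unknown; binding)
step 2 | dur = max(L[2]=3, C[1]=6) = 6
step 3 | dur = max(L[3]=6, C[2]=5) = 6
step 4 | dur = max(L[4]=4, C[3]=9) = 9
step 5 | dur = max(L[5]=6, C[4]=6) = 6
step 6 | dur = max(L[6]=6, C[5]=2) = 6
step 7 | dur = max(L[7]=8, C[6]=2) = 8
step 8 | dur = max(L[8]=5, C[7]=2) = 5
step 9 | dur = C[8]=5 = 5
sum of known step durations = 55
dur[1] = total - known = 61 - 55 = 6
L[1] is the binding max in step 1, so L[1] = dur[1] = 6

L[1] = 6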